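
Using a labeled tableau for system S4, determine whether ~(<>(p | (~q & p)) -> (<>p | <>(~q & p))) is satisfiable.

1. ~(<>(p | (~q & p)) -> (<>p | <>(~q & p))), u
2. <>(p | (~q & p)), u
3. ~(<>p | <>(~q & p)), u
4. ~<>p, u
5. ~<>(~q & p), u
6. ~p, u
7. ~(~q & p), u
8. p | (~q & p), v
9. ~p, v
10. ~(~q & p), v
11. ~q & p, v
12. ~q, v
13. p, v
Accessibility: uRu, uRv, vRv
Branch closes: p and ~p both at v.
(One branch shown.) All branches close.

No, unsatisfiable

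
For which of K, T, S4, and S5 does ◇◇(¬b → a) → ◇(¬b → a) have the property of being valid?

S4, S5

S4-tableau for the negation ¬(◇◇(¬b → a) → ◇(¬b → a)):
1. ¬(◇◇(¬b → a) → ◇(¬b → a)), u
2. ◇◇(¬b → a), u
3. ¬◇(¬b → a), u
4. ¬(¬b → a), u
5. ¬b, u
6. ¬a, u
7. ◇(¬b → a), v
8. ¬(¬b → a), v
9. ¬b, v
10. ¬a, v
11. ¬b → a, w
12. ¬(¬b → a), w
13. ¬b, w
14. ¬a, w
15. a, w
Accessibility: uRu, uRv, uRw, vRv, vRw, wRw
Branch closes: a and ¬a both at w.
Every branch closes (one shown): valid in S4, hence also in S5 (every theorem of S4 is a theorem of S5).
T-tableau for the negation ¬(◇◇(¬b → a) → ◇(¬b → a)):
1. ¬(◇◇(¬b → a) → ◇(¬b → a)), u
2. ◇◇(¬b → a), u
3. ¬◇(¬b → a), u
4. ¬(¬b → a), u
5. ¬b, u
6. ¬a, u
7. ◇(¬b → a), v
8. ¬(¬b → a), v
9. ¬b, v
10. ¬a, v
11. ¬b → a, w
12. a, w
Accessibility: uRu, uRv, vRv, vRw, wRw
Complete open branch: countermodel on a T-frame, so not valid in T, nor in K (the same frame is also a K-frame).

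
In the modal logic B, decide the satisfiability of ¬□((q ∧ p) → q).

1. ¬□((q ∧ p) → q), u
2. ¬((q ∧ p) → q), v
3. q ∧ p, v
4. ¬q, v
5. q, v
6. p, v
Accessibility: uRu, uRv, vRu, vRv
Branch closes: q and ¬q both at v.
(One branch shown.) All branches close.

Unsatisfiable (every branch closes)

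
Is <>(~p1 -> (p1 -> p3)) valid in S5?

Tableau for the negation ~<>(~p1 -> (p1 -> p3)):
1. ~<>(~p1 -> (p1 -> p3)), u
2. ~(~p1 -> (p1 -> p3)), u   [~<>-rule on 1 via uRu]
3. ~p1, u   [~->-rule on 2]
4. ~(p1 -> p3), u   [~->-rule on 2]
5. p1, u   [~->-rule on 4]
6. ~p3, u   [~->-rule on 4]
Accessibility: uRu
Branch closes: p1 and ~p1 both at u.
All branches of the negation close; one closing branch shown above.

Valid in S5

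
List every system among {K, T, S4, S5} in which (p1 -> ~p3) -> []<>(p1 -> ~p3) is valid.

S5

S4-tableau for the negation ~((p1 -> ~p3) -> []<>(p1 -> ~p3)):
1. ~((p1 -> ~p3) -> []<>(p1 -> ~p3)), 0
2. p1 -> ~p3, 0
3. ~[]<>(p1 -> ~p3), 0
4. ~p3, 0
5. ~<>(p1 -> ~p3), 1
6. ~(p1 -> ~p3), 1
7. p1, 1
8. p3, 1
Accessibility: 0R0, 0R1, 1R1
Complete open branch: countermodel on an S4-frame, so not valid in S4, nor in K, T (the same frame is also a K-frame and a T-frame).
S5-tableau for the negation ~((p1 -> ~p3) -> []<>(p1 -> ~p3)):
1. ~((p1 -> ~p3) -> []<>(p1 -> ~p3)), 0
2. p1 -> ~p3, 0
3. ~[]<>(p1 -> ~p3), 0
4. ~p3, 0
5. ~<>(p1 -> ~p3), 1
6. ~(p1 -> ~p3), 0
7. p1, 0
8. p3, 0
Accessibility: 0R0, 0R1, 1R0, 1R1
Branch closes: p3 and ~p3 both at 0.
Every branch closes (one shown): valid in S5.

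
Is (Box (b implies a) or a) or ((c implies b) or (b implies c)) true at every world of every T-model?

Yes, valid

Tableau for the negation not ((Box (b implies a) or a) or ((c implies b) or (b implies c))):
1. not ((Box (b implies a) or a) or ((c implies b) or (b implies c))), w0
2. not (Box (b implies a) or a), w0
3. not ((c implies b) or (b implies c)), w0
4. not Box (b implies a), w0
5. not a, w0
6. not (c implies b), w0
7. not (b implies c), w0
8. c, w0
9. not b, w0
10. b, w0
11. not c, w0
Accessibility: w0Rw0
Branch closes: b and not b both at w0.
All branches of the negation close; one closing branch shown above.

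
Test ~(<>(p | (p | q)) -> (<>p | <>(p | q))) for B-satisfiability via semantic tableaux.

1. ~(<>(p | (p | q)) -> (<>p | <>(p | q))), u
2. <>(p | (p | q)), u
3. ~(<>p | <>(p | q)), u
4. ~<>p, u
5. ~<>(p | q), u
6. ~p, u
7. ~(p | q), u
8. ~q, u
9. p | (p | q), v
10. ~p, v
11. ~(p | q), v
12. ~q, v
13. p | q, v
14. q, v
Accessibility: uRu, uRv, vRu, vRv
Branch closes: q and ~q both at v.
(One branch shown.) All branches close.

Unsatisfiable (every branch closes)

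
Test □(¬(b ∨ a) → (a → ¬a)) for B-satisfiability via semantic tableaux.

Satisfiable

1. □(¬(b ∨ a) → (a → ¬a)), 0
2. ¬(b ∨ a) → (a → ¬a), 0
3. a → ¬a, 0
4. ¬a, 0
Accessibility: 0R0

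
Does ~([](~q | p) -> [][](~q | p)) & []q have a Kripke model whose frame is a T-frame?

Satisfiable (open branch found)

1. ~([](~q | p) -> [][](~q | p)) & []q, u
2. ~([](~q | p) -> [][](~q | p)), u   [&-rule on 1]
3. []q, u   [&-rule on 1]
4. [](~q | p), u   [~->-rule on 2]
5. ~[][](~q | p), u   [~->-rule on 2]
6. q, u   [[]-rule on 3 via uRu]
7. ~q | p, u   [[]-rule on 4 via uRu]
8. p, u   [|-rule on 7 (branches; this branch)]
9. ~[](~q | p), v   [~[]-rule on 5: fresh world v, uRv]
10. q, v   [[]-rule on 3 via uRv]
11. ~q | p, v   [[]-rule on 4 via uRv]
12. p, v   [|-rule on 11 (branches; this branch)]
13. ~(~q | p), w   [~[]-rule on 9: fresh world w, vRw]
14. q, w   [~|-rule on 13]
15. ~p, w   [~|-rule on 13]
Accessibility: uRu, uRv, vRv, vRw, wRw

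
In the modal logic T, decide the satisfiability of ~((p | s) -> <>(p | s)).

Unsatisfiable (every branch closes)

1. ~((p | s) -> <>(p | s)), 0
2. p | s, 0   [~->-rule on 1]
3. ~<>(p | s), 0   [~->-rule on 1]
4. ~(p | s), 0   [~<>-rule on 3 via 0R0]
5. ~p, 0   [~|-rule on 4]
6. ~s, 0   [~|-rule on 4]
7. s, 0   [|-rule on 2 (branches; this branch)]
Accessibility: 0R0
Branch closes: s and ~s both at 0.
Every branch closes; the branch above is one of them.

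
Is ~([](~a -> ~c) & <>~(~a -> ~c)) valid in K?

Tableau for the negation [](~a -> ~c) & <>~(~a -> ~c):
1. [](~a -> ~c) & <>~(~a -> ~c), u
2. [](~a -> ~c), u
3. <>~(~a -> ~c), u
4. ~(~a -> ~c), v
5. ~a, v
6. c, v
7. ~a -> ~c, v
8. ~c, v
Accessibility: uRv
Branch closes: c and ~c both at v.
Every branch of the negation's tableau closes; the branch above is one of them.

Valid in K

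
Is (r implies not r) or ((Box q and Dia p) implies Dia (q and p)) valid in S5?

Valid in S5

Tableau for the negation not ((r implies not r) or ((Box q and Dia p) implies Dia (q and p))):
1. not ((r implies not r) or ((Box q and Dia p) implies Dia (q and p))), w0
2. not (r implies not r), w0
3. not ((Box q and Dia p) implies Dia (q and p)), w0
4. r, w0
5. Box q and Dia p, w0
6. not Dia (q and p), w0
7. Box q, w0
8. Dia p, w0
9. not (q and p), w0
10. q, w0
11. not p, w0
12. p, w1
13. not (q and p), w1
14. q, w1
15. not p, w1
Accessibility: w0Rw0, w0Rw1, w1Rw0, w1Rw1
Branch closes: p and not p both at w1.
All branches of the negation close; one closing branch shown above.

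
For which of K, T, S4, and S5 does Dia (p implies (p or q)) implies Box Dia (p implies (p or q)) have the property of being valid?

K-tableau for the negation not (Dia (p implies (p or q)) implies Box Dia (p implies (p or q))):
1. not (Dia (p implies (p or q)) implies Box Dia (p implies (p or q))), w0
2. Dia (p implies (p or q)), w0
3. not Box Dia (p implies (p or q)), w0
4. p implies (p or q), w1
5. p or q, w1
6. q, w1
7. not Dia (p implies (p or q)), w2
Accessibility: w0Rw1, w0Rw2
Complete open branch: countermodel on a K-frame, so not valid in K.
T-tableau for the negation not (Dia (p implies (p or q)) implies Box Dia (p implies (p or q))):
1. not (Dia (p implies (p or q)) implies Box Dia (p implies (p or q))), w0
2. Dia (p implies (p or q)), w0
3. not Box Dia (p implies (p or q)), w0
4. p implies (p or q), w1
5. p or q, w1
6. q, w1
7. not Dia (p implies (p or q)), w2
8. not (p implies (p or q)), w2
9. p, w2
10. not (p or q), w2
11. not p, w2
12. not q, w2
Accessibility: w0Rw0, w0Rw1, w0Rw2, w1Rw1, w2Rw2
Branch closes: p and not p both at w2.
Every branch closes (one shown): valid in T, hence also in S4, S5 (every theorem of T is a theorem of S4 and S5).

T, S4, S5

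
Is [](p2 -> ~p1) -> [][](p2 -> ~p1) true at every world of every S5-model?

Yes, valid

Tableau for the negation ~([](p2 -> ~p1) -> [][](p2 -> ~p1)):
1. ~([](p2 -> ~p1) -> [][](p2 -> ~p1)), w0
2. [](p2 -> ~p1), w0   [~->-rule on 1]
3. ~[][](p2 -> ~p1), w0   [~->-rule on 1]
4. p2 -> ~p1, w0   [[]-rule on 2 via w0Rw0]
5. ~p1, w0   [->-rule on 4 (branches; this branch)]
6. ~[](p2 -> ~p1), w1   [~[]-rule on 3: fresh world w1, w0Rw1]
7. p2 -> ~p1, w1   [[]-rule on 2 via w0Rw1]
8. ~p1, w1   [->-rule on 7 (branches; this branch)]
9. ~(p2 -> ~p1), w2   [~[]-rule on 6: fresh world w2, w1Rw2]
10. p2, w2   [~->-rule on 9]
11. p1, w2   [~->-rule on 9]
12. p2 -> ~p1, w2   [[]-rule on 2 via w0Rw2]
13. ~p1, w2   [->-rule on 12 (branches; this branch)]
Accessibility: w0Rw0, w0Rw1, w0Rw2, w1Rw0, w1Rw1, w1Rw2, w2Rw0, w2Rw1, w2Rw2
Branch closes: p1 and ~p1 both at w2.
All branches of the negation close; one closing branch shown above.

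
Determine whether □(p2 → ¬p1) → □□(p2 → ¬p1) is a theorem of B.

Tableau for the negation ¬(□(p2 → ¬p1) → □□(p2 → ¬p1)):
1. ¬(□(p2 → ¬p1) → □□(p2 → ¬p1)), 0
2. □(p2 → ¬p1), 0
3. ¬□□(p2 → ¬p1), 0
4. p2 → ¬p1, 0
5. ¬p1, 0
6. ¬□(p2 → ¬p1), 1
7. p2 → ¬p1, 1
8. ¬p1, 1
9. ¬(p2 → ¬p1), 2
10. p2, 2
11. p1, 2
Accessibility: 0R0, 0R1, 1R0, 1R1, 1R2, 2R1, 2R2
The negation has an open branch (countermodel exists).

Not valid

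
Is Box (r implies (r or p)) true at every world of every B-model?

Tableau for the negation not Box (r implies (r or p)):
1. not Box (r implies (r or p)), u
2. not (r implies (r or p)), v
3. r, v
4. not (r or p), v
5. not r, v
6. not p, v
Accessibility: uRu, uRv, vRu, vRv
Branch closes: r and not r both at v.
Every branch of the negation's tableau closes; the branch above is one of them.

Yes, valid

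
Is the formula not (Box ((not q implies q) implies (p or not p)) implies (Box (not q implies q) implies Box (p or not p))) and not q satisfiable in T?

1. not (Box ((not q implies q) implies (p or not p)) implies (Box (not q implies q) implies Box (p or not p))) and not q, 0
2. not (Box ((not q implies q) implies (p or not p)) implies (Box (not q implies q) implies Box (p or not p))), 0   [and-rule on 1]
3. not q, 0   [and-rule on 1]
4. Box ((not q implies q) implies (p or not p)), 0   [neg-implies-rule on 2]
5. not (Box (not q implies q) implies Box (p or not p)), 0   [neg-implies-rule on 2]
6. Box (not q implies q), 0   [neg-implies-rule on 5]
7. not Box (p or not p), 0   [neg-implies-rule on 5]
8. (not q implies q) implies (p or not p), 0   [Box-rule on 4 via 0R0]
9. not q implies q, 0   [Box-rule on 6 via 0R0]
10. not (not q implies q), 0   [implies-rule on 8 (branches; this branch)]
11. q, 0   [implies-rule on 9 (branches; this branch)]
Accessibility: 0R0
Branch closes: q and not q both at 0.
All branches of the tableau close; one closing branch shown above.

No, unsatisfiable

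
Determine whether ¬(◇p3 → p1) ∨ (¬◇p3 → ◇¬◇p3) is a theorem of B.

Tableau for the negation ¬(¬(◇p3 → p1) ∨ (¬◇p3 → ◇¬◇p3)):
1. ¬(¬(◇p3 → p1) ∨ (¬◇p3 → ◇¬◇p3)), u
2. ◇p3 → p1, u   [¬∨-rule on 1]
3. ¬(¬◇p3 → ◇¬◇p3), u   [¬∨-rule on 1]
4. ¬◇p3, u   [¬→-rule on 3]
5. ¬◇¬◇p3, u   [¬→-rule on 3]
6. ¬p3, u   [¬◇-rule on 4 via uRu]
7. ◇p3, u   [¬◇-rule on 5 via uRu]
8. p1, u   [→-rule on 2 (branches; this branch)]
9. p3, v   [◇-rule on 7: fresh world v, uRv]
10. ¬p3, v   [¬◇-rule on 4 via uRv]
Accessibility: uRu, uRv, vRu, vRv
Branch closes: p3 and ¬p3 both at v.
Every branch of the negation's tableau closes; the branch above is one of them.

Valid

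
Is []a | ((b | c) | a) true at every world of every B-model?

No, not valid

Tableau for the negation ~([]a | ((b | c) | a)):
1. ~([]a | ((b | c) | a)), 0
2. ~[]a, 0   [~|-rule on 1]
3. ~((b | c) | a), 0   [~|-rule on 1]
4. ~(b | c), 0   [~|-rule on 3]
5. ~a, 0   [~|-rule on 3]
6. ~b, 0   [~|-rule on 4]
7. ~c, 0   [~|-rule on 4]
8. ~a, 1   [~[]-rule on 2: fresh world 1, 0R1]
Accessibility: 0R0, 0R1, 1R0, 1R1
The negation has an open branch (countermodel exists).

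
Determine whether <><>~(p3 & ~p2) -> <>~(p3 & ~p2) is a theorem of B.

Tableau for the negation ~(<><>~(p3 & ~p2) -> <>~(p3 & ~p2)):
1. ~(<><>~(p3 & ~p2) -> <>~(p3 & ~p2)), u
2. <><>~(p3 & ~p2), u
3. ~<>~(p3 & ~p2), u
4. p3 & ~p2, u
5. p3, u
6. ~p2, u
7. <>~(p3 & ~p2), v
8. p3 & ~p2, v
9. p3, v
10. ~p2, v
11. ~(p3 & ~p2), w
12. p2, w
Accessibility: uRu, uRv, vRu, vRv, vRw, wRv, wRw
The negation has an open branch (countermodel exists).

Not valid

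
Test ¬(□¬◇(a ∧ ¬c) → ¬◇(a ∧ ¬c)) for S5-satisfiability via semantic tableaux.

No, unsatisfiable

1. ¬(□¬◇(a ∧ ¬c) → ¬◇(a ∧ ¬c)), w0
2. □¬◇(a ∧ ¬c), w0
3. ◇(a ∧ ¬c), w0
4. ¬◇(a ∧ ¬c), w0
5. ¬(a ∧ ¬c), w0
6. c, w0
7. a ∧ ¬c, w1
8. a, w1
9. ¬c, w1
10. ¬◇(a ∧ ¬c), w1
11. ¬(a ∧ ¬c), w1
12. c, w1
Accessibility: w0Rw0, w0Rw1, w1Rw0, w1Rw1
Branch closes: c and ¬c both at w1.
(One branch shown.) All branches close.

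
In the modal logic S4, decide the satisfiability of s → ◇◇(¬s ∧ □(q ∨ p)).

1. s → ◇◇(¬s ∧ □(q ∨ p)), w0
2. ◇◇(¬s ∧ □(q ∨ p)), w0   [→-rule on 1 (branches; this branch)]
3. ◇(¬s ∧ □(q ∨ p)), w1   [◇-rule on 2: fresh world w1, w0Rw1]
4. ¬s ∧ □(q ∨ p), w2   [◇-rule on 3: fresh world w2, w1Rw2]
5. ¬s, w2   [∧-rule on 4]
6. □(q ∨ p), w2   [∧-rule on 4]
7. q ∨ p, w2   [□-rule on 6 via w2Rw2]
8. p, w2   [∨-rule on 7 (branches; this branch)]
Accessibility: w0Rw0, w0Rw1, w0Rw2, w1Rw1, w1Rw2, w2Rw2

Yes, satisfiable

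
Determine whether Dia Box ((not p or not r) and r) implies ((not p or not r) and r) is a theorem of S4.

Tableau for the negation not (Dia Box ((not p or not r) and r) implies ((not p or not r) and r)):
1. not (Dia Box ((not p or not r) and r) implies ((not p or not r) and r)), u
2. Dia Box ((not p or not r) and r), u
3. not ((not p or not r) and r), u
4. not r, u
5. Box ((not p or not r) and r), v
6. (not p or not r) and r, v
7. not p or not r, v
8. r, v
9. not p, v
Accessibility: uRu, uRv, vRv
The negation has an open branch (countermodel exists).

No, not valid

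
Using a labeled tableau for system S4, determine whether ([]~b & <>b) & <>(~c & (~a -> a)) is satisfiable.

Unsatisfiable (every branch closes)

1. ([]~b & <>b) & <>(~c & (~a -> a)), w0
2. []~b & <>b, w0
3. <>(~c & (~a -> a)), w0
4. []~b, w0
5. <>b, w0
6. ~b, w0
7. ~c & (~a -> a), w1
8. ~c, w1
9. ~a -> a, w1
10. ~b, w1
11. a, w1
12. b, w2
13. ~b, w2
Accessibility: w0Rw0, w0Rw1, w0Rw2, w1Rw1, w2Rw2
Branch closes: b and ~b both at w2.
Every branch closes; the branch above is one of them.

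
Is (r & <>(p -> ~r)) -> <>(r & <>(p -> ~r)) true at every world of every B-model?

Tableau for the negation ~((r & <>(p -> ~r)) -> <>(r & <>(p -> ~r))):
1. ~((r & <>(p -> ~r)) -> <>(r & <>(p -> ~r))), w0
2. r & <>(p -> ~r), w0   [~->-rule on 1]
3. ~<>(r & <>(p -> ~r)), w0   [~->-rule on 1]
4. r, w0   [&-rule on 2]
5. <>(p -> ~r), w0   [&-rule on 2]
6. ~(r & <>(p -> ~r)), w0   [~<>-rule on 3 via w0Rw0]
7. ~<>(p -> ~r), w0   [~&-rule on 6 (branches; this branch)]
8. ~(p -> ~r), w0   [~<>-rule on 7 via w0Rw0]
9. p, w0   [~->-rule on 8]
10. p -> ~r, w1   [<>-rule on 5: fresh world w1, w0Rw1]
11. ~(r & <>(p -> ~r)), w1   [~<>-rule on 3 via w0Rw1]
12. ~(p -> ~r), w1   [~<>-rule on 7 via w0Rw1]
13. p, w1   [~->-rule on 12]
14. r, w1   [~->-rule on 12]
15. ~r, w1   [->-rule on 10 (branches; this branch)]
Accessibility: w0Rw0, w0Rw1, w1Rw0, w1Rw1
Branch closes: r and ~r both at w1.
All branches of the negation close; one closing branch shown above.

Valid in B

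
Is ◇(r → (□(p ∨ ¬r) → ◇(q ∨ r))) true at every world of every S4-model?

Tableau for the negation ¬◇(r → (□(p ∨ ¬r) → ◇(q ∨ r))):
1. ¬◇(r → (□(p ∨ ¬r) → ◇(q ∨ r))), w0
2. ¬(r → (□(p ∨ ¬r) → ◇(q ∨ r))), w0   [¬◇-rule on 1 via w0Rw0]
3. r, w0   [¬→-rule on 2]
4. ¬(□(p ∨ ¬r) → ◇(q ∨ r)), w0   [¬→-rule on 2]
5. □(p ∨ ¬r), w0   [¬→-rule on 4]
6. ¬◇(q ∨ r), w0   [¬→-rule on 4]
7. p ∨ ¬r, w0   [□-rule on 5 via w0Rw0]
8. ¬(q ∨ r), w0   [¬◇-rule on 6 via w0Rw0]
9. ¬q, w0   [¬∨-rule on 8]
10. ¬r, w0   [¬∨-rule on 8]
Accessibility: w0Rw0
Branch closes: r and ¬r both at w0.
All branches of the negation close; one closing branch shown above.

Yes, valid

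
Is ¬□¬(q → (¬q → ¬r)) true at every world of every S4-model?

Tableau for the negation □¬(q → (¬q → ¬r)):
1. □¬(q → (¬q → ¬r)), w0
2. ¬(q → (¬q → ¬r)), w0   [□-rule on 1 via w0Rw0]
3. q, w0   [¬→-rule on 2]
4. ¬(¬q → ¬r), w0   [¬→-rule on 2]
5. ¬q, w0   [¬→-rule on 4]
6. r, w0   [¬→-rule on 4]
Accessibility: w0Rw0
Branch closes: q and ¬q both at w0.
Every branch of the negation's tableau closes; the branch above is one of them.

Valid in S4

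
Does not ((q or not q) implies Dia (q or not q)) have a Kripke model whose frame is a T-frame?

Unsatisfiable

1. not ((q or not q) implies Dia (q or not q)), u
2. q or not q, u   [neg-implies-rule on 1]
3. not Dia (q or not q), u   [neg-implies-rule on 1]
4. not (q or not q), u   [neg-Dia-rule on 3 via uRu]
5. not q, u   [neg-or-rule on 4]
6. q, u   [neg-or-rule on 4]
Accessibility: uRu
Branch closes: q and not q both at u.
All branches of the tableau close; one closing branch shown above.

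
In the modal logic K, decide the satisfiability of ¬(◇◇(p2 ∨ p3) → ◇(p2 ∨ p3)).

1. ¬(◇◇(p2 ∨ p3) → ◇(p2 ∨ p3)), w0
2. ◇◇(p2 ∨ p3), w0   [¬→-rule on 1]
3. ¬◇(p2 ∨ p3), w0   [¬→-rule on 1]
4. ◇(p2 ∨ p3), w1   [◇-rule on 2: fresh world w1, w0Rw1]
5. ¬(p2 ∨ p3), w1   [¬◇-rule on 3 via w0Rw1]
6. ¬p2, w1   [¬∨-rule on 5]
7. ¬p3, w1   [¬∨-rule on 5]
8. p2 ∨ p3, w2   [◇-rule on 4: fresh world w2, w1Rw2]
9. p3, w2   [∨-rule on 8 (branches; this branch)]
Accessibility: w0Rw1, w1Rw2

Satisfiable (open branch found)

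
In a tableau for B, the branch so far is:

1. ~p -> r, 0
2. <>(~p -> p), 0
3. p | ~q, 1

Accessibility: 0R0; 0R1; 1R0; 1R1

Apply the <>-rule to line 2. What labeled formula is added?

a fresh world 2 with 0R2, and ~p -> p at 2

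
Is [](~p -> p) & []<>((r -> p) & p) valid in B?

Tableau for the negation ~([](~p -> p) & []<>((r -> p) & p)):
1. ~([](~p -> p) & []<>((r -> p) & p)), 0
2. ~[]<>((r -> p) & p), 0
3. ~<>((r -> p) & p), 1
4. ~((r -> p) & p), 0
5. ~((r -> p) & p), 1
6. ~p, 0
7. ~p, 1
Accessibility: 0R0, 0R1, 1R0, 1R1
The negation has an open branch (countermodel exists).

Invalid (countermodel exists)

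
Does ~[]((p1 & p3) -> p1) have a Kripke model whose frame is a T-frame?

1. ~[]((p1 & p3) -> p1), u
2. ~((p1 & p3) -> p1), v   [~[]-rule on 1: fresh world v, uRv]
3. p1 & p3, v   [~->-rule on 2]
4. ~p1, v   [~->-rule on 2]
5. p1, v   [&-rule on 3]
6. p3, v   [&-rule on 3]
Accessibility: uRu, uRv, vRv
Branch closes: p1 and ~p1 both at v.
(One branch shown.) All branches close.

Unsatisfiable (every branch closes)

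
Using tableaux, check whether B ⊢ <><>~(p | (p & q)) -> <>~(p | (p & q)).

Tableau for the negation ~(<><>~(p | (p & q)) -> <>~(p | (p & q))):
1. ~(<><>~(p | (p & q)) -> <>~(p | (p & q))), u
2. <><>~(p | (p & q)), u
3. ~<>~(p | (p & q)), u
4. p | (p & q), u
5. p & q, u
6. p, u
7. q, u
8. <>~(p | (p & q)), v
9. p | (p & q), v
10. p & q, v
11. p, v
12. q, v
13. ~(p | (p & q)), w
14. ~p, w
15. ~(p & q), w
16. ~q, w
Accessibility: uRu, uRv, vRu, vRv, vRw, wRv, wRw
The negation has an open branch (countermodel exists).

Not valid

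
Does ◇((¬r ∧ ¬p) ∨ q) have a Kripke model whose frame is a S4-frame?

1. ◇((¬r ∧ ¬p) ∨ q), u
2. (¬r ∧ ¬p) ∨ q, v
3. q, v
Accessibility: uRu, uRv, vRv

Yes, satisfiable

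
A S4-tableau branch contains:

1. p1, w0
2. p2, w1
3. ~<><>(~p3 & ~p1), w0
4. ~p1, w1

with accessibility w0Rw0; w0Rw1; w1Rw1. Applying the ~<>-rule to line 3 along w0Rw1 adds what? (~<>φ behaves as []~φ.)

~<>(~p3 & ~p1), w1

~<>φ behaves as []~φ: propagate the negated body to each accessible world.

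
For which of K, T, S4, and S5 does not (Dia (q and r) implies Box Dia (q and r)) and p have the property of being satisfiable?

K, T, S4

S5-tableau for the formula:
1. not (Dia (q and r) implies Box Dia (q and r)) and p, w0
2. not (Dia (q and r) implies Box Dia (q and r)), w0
3. p, w0
4. Dia (q and r), w0
5. not Box Dia (q and r), w0
6. q and r, w1
7. q, w1
8. r, w1
9. not Dia (q and r), w2
10. not (q and r), w0
11. not (q and r), w1
12. not (q and r), w2
13. not r, w0
14. not r, w1
Accessibility: w0Rw0, w0Rw1, w0Rw2, w1Rw0, w1Rw1, w1Rw2, w2Rw0, w2Rw1, w2Rw2
Branch closes: r and not r both at w1.
Every branch closes (one shown): unsatisfiable in S5.
S4-tableau for the formula:
1. not (Dia (q and r) implies Box Dia (q and r)) and p, w0
2. not (Dia (q and r) implies Box Dia (q and r)), w0
3. p, w0
4. Dia (q and r), w0
5. not Box Dia (q and r), w0
6. q and r, w1
7. q, w1
8. r, w1
9. not Dia (q and r), w2
10. not (q and r), w2
11. not r, w2
Accessibility: w0Rw0, w0Rw1, w0Rw2, w1Rw1, w2Rw2
Complete open branch: satisfiable in S4, hence also in K, T (this S4-model is also a K-model and a T-model).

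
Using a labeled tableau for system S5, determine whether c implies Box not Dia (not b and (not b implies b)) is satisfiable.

1. c implies Box not Dia (not b and (not b implies b)), 0
2. Box not Dia (not b and (not b implies b)), 0   [implies-rule on 1 (branches; this branch)]
3. not Dia (not b and (not b implies b)), 0   [Box-rule on 2 via 0R0]
4. not (not b and (not b implies b)), 0   [neg-Dia-rule on 3 via 0R0]
5. not (not b implies b), 0   [neg-and-rule on 4 (branches; this branch)]
6. not b, 0   [neg-implies-rule on 5]
Accessibility: 0R0

Satisfiable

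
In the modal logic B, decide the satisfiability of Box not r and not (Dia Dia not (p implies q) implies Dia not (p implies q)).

Yes, satisfiable

1. Box not r and not (Dia Dia not (p implies q) implies Dia not (p implies q)), w0
2. Box not r, w0
3. not (Dia Dia not (p implies q) implies Dia not (p implies q)), w0
4. Dia Dia not (p implies q), w0
5. not Dia not (p implies q), w0
6. not r, w0
7. p implies q, w0
8. q, w0
9. Dia not (p implies q), w1
10. not r, w1
11. p implies q, w1
12. q, w1
13. not (p implies q), w2
14. p, w2
15. not q, w2
Accessibility: w0Rw0, w0Rw1, w1Rw0, w1Rw1, w1Rw2, w2Rw1, w2Rw2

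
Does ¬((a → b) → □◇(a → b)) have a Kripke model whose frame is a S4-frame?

Satisfiable

1. ¬((a → b) → □◇(a → b)), 0
2. a → b, 0
3. ¬□◇(a → b), 0
4. b, 0
5. ¬◇(a → b), 1
6. ¬(a → b), 1
7. a, 1
8. ¬b, 1
Accessibility: 0R0, 0R1, 1R1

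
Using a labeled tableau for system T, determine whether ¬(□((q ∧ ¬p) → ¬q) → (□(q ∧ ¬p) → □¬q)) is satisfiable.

1. ¬(□((q ∧ ¬p) → ¬q) → (□(q ∧ ¬p) → □¬q)), w0
2. □((q ∧ ¬p) → ¬q), w0
3. ¬(□(q ∧ ¬p) → □¬q), w0
4. □(q ∧ ¬p), w0
5. ¬□¬q, w0
6. (q ∧ ¬p) → ¬q, w0
7. q ∧ ¬p, w0
8. q, w0
9. ¬p, w0
10. ¬(q ∧ ¬p), w0
11. p, w0
Accessibility: w0Rw0
Branch closes: p and ¬p both at w0.
Every branch closes; the branch above is one of them.

Unsatisfiable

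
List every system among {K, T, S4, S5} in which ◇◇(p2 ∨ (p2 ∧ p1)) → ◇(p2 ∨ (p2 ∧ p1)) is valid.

S4, S5

S4-tableau for the negation ¬(◇◇(p2 ∨ (p2 ∧ p1)) → ◇(p2 ∨ (p2 ∧ p1))):
1. ¬(◇◇(p2 ∨ (p2 ∧ p1)) → ◇(p2 ∨ (p2 ∧ p1))), 0
2. ◇◇(p2 ∨ (p2 ∧ p1)), 0
3. ¬◇(p2 ∨ (p2 ∧ p1)), 0
4. ¬(p2 ∨ (p2 ∧ p1)), 0
5. ¬p2, 0
6. ¬(p2 ∧ p1), 0
7. ¬p1, 0
8. ◇(p2 ∨ (p2 ∧ p1)), 1
9. ¬(p2 ∨ (p2 ∧ p1)), 1
10. ¬p2, 1
11. ¬(p2 ∧ p1), 1
12. ¬p1, 1
13. p2 ∨ (p2 ∧ p1), 2
14. ¬(p2 ∨ (p2 ∧ p1)), 2
15. ¬p2, 2
16. ¬(p2 ∧ p1), 2
17. p2 ∧ p1, 2
18. p2, 2
19. p1, 2
Accessibility: 0R0, 0R1, 0R2, 1R1, 1R2, 2R2
Branch closes: p2 and ¬p2 both at 2.
Every branch closes (one shown): valid in S4, hence also in S5 (every theorem of S4 is a theorem of S5).
T-tableau for the negation ¬(◇◇(p2 ∨ (p2 ∧ p1)) → ◇(p2 ∨ (p2 ∧ p1))):
1. ¬(◇◇(p2 ∨ (p2 ∧ p1)) → ◇(p2 ∨ (p2 ∧ p1))), 0
2. ◇◇(p2 ∨ (p2 ∧ p1)), 0
3. ¬◇(p2 ∨ (p2 ∧ p1)), 0
4. ¬(p2 ∨ (p2 ∧ p1)), 0
5. ¬p2, 0
6. ¬(p2 ∧ p1), 0
7. ¬p1, 0
8. ◇(p2 ∨ (p2 ∧ p1)), 1
9. ¬(p2 ∨ (p2 ∧ p1)), 1
10. ¬p2, 1
11. ¬(p2 ∧ p1), 1
12. ¬p1, 1
13. p2 ∨ (p2 ∧ p1), 2
14. p2 ∧ p1, 2
15. p2, 2
16. p1, 2
Accessibility: 0R0, 0R1, 1R1, 1R2, 2R2
Complete open branch: countermodel on a T-frame, so not valid in T, nor in K (the same frame is also a K-frame).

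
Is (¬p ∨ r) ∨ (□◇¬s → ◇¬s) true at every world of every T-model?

Valid in T

Tableau for the negation ¬((¬p ∨ r) ∨ (□◇¬s → ◇¬s)):
1. ¬((¬p ∨ r) ∨ (□◇¬s → ◇¬s)), 0
2. ¬(¬p ∨ r), 0
3. ¬(□◇¬s → ◇¬s), 0
4. p, 0
5. ¬r, 0
6. □◇¬s, 0
7. ¬◇¬s, 0
8. ◇¬s, 0
9. s, 0
10. ¬s, 1
11. ◇¬s, 1
12. s, 1
Accessibility: 0R0, 0R1, 1R1
Branch closes: s and ¬s both at 1.
Every branch of the negation's tableau closes; the branch above is one of them.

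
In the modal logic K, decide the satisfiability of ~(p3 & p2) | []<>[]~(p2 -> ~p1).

1. ~(p3 & p2) | []<>[]~(p2 -> ~p1), 0
2. []<>[]~(p2 -> ~p1), 0

Satisfiable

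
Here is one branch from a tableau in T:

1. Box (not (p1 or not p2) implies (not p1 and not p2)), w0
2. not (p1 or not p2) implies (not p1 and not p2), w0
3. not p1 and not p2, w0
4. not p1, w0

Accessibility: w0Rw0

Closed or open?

Not closed

There is no literal clash: for every atom and world, at most one sign appears.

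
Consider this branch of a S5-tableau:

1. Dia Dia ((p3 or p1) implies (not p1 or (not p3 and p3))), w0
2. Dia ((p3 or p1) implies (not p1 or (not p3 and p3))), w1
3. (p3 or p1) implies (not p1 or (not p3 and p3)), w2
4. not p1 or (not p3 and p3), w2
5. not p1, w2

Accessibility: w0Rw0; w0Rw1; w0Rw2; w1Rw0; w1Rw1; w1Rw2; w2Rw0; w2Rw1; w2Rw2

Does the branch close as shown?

Not closed

No world carries both an atom and its negation.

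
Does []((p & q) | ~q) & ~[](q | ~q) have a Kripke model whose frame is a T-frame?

Unsatisfiable

1. []((p & q) | ~q) & ~[](q | ~q), u
2. []((p & q) | ~q), u   [&-rule on 1]
3. ~[](q | ~q), u   [&-rule on 1]
4. (p & q) | ~q, u   [[]-rule on 2 via uRu]
5. p & q, u   [|-rule on 4 (branches; this branch)]
6. p, u   [&-rule on 5]
7. q, u   [&-rule on 5]
8. ~(q | ~q), v   [~[]-rule on 3: fresh world v, uRv]
9. ~q, v   [~|-rule on 8]
10. q, v   [~|-rule on 8]
Accessibility: uRu, uRv, vRv
Branch closes: q and ~q both at v.
Every branch closes; the branch above is one of them.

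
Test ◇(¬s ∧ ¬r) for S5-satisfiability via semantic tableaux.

1. ◇(¬s ∧ ¬r), w0
2. ¬s ∧ ¬r, w1
3. ¬s, w1
4. ¬r, w1
Accessibility: w0Rw0, w0Rw1, w1Rw0, w1Rw1

Yes, satisfiable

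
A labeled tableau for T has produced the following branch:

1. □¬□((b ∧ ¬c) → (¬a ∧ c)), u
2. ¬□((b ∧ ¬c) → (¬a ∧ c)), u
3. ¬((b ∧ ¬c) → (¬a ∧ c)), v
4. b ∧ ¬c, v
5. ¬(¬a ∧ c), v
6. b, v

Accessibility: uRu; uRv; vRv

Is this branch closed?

Open

There is no literal clash: for every atom and world, at most one sign appears.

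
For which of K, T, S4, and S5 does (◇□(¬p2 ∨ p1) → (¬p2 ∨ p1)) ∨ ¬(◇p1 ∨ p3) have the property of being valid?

S4-tableau for the negation ¬((◇□(¬p2 ∨ p1) → (¬p2 ∨ p1)) ∨ ¬(◇p1 ∨ p3)):
1. ¬((◇□(¬p2 ∨ p1) → (¬p2 ∨ p1)) ∨ ¬(◇p1 ∨ p3)), u
2. ¬(◇□(¬p2 ∨ p1) → (¬p2 ∨ p1)), u   [¬∨-rule on 1]
3. ◇p1 ∨ p3, u   [¬∨-rule on 1]
4. ◇□(¬p2 ∨ p1), u   [¬→-rule on 2]
5. ¬(¬p2 ∨ p1), u   [¬→-rule on 2]
6. p2, u   [¬∨-rule on 5]
7. ¬p1, u   [¬∨-rule on 5]
8. p3, u   [∨-rule on 3 (branches; this branch)]
9. □(¬p2 ∨ p1), v   [◇-rule on 4: fresh world v, uRv]
10. ¬p2 ∨ p1, v   [□-rule on 9 via vRv]
11. p1, v   [∨-rule on 10 (branches; this branch)]
Accessibility: uRu, uRv, vRv
Complete open branch: countermodel on an S4-frame, so not valid in S4, nor in K, T (the same frame is also a K-frame and a T-frame).
S5-tableau for the negation ¬((◇□(¬p2 ∨ p1) → (¬p2 ∨ p1)) ∨ ¬(◇p1 ∨ p3)):
1. ¬((◇□(¬p2 ∨ p1) → (¬p2 ∨ p1)) ∨ ¬(◇p1 ∨ p3)), u
2. ¬(◇□(¬p2 ∨ p1) → (¬p2 ∨ p1)), u   [¬∨-rule on 1]
3. ◇p1 ∨ p3, u   [¬∨-rule on 1]
4. ◇□(¬p2 ∨ p1), u   [¬→-rule on 2]
5. ¬(¬p2 ∨ p1), u   [¬→-rule on 2]
6. p2, u   [¬∨-rule on 5]
7. ¬p1, u   [¬∨-rule on 5]
8. p3, u   [∨-rule on 3 (branches; this branch)]
9. □(¬p2 ∨ p1), v   [◇-rule on 4: fresh world v, uRv]
10. ¬p2 ∨ p1, u   [□-rule on 9 via vRu]
11. ¬p2 ∨ p1, v   [□-rule on 9 via vRv]
12. p1, u   [∨-rule on 10 (branches; this branch)]
Accessibility: uRu, uRv, vRu, vRv
Branch closes: p1 and ¬p1 both at u.
Every branch closes (one shown): valid in S5.

S5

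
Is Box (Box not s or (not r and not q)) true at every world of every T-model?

Tableau for the negation not Box (Box not s or (not r and not q)):
1. not Box (Box not s or (not r and not q)), w0
2. not (Box not s or (not r and not q)), w1   [neg-Box-rule on 1: fresh world w1, w0Rw1]
3. not Box not s, w1   [neg-or-rule on 2]
4. not (not r and not q), w1   [neg-or-rule on 2]
5. q, w1   [neg-and-rule on 4 (branches; this branch)]
6. s, w2   [neg-Box-rule on 3: fresh world w2, w1Rw2]
Accessibility: w0Rw0, w0Rw1, w1Rw1, w1Rw2, w2Rw2
The negation has an open branch (countermodel exists).

No, not valid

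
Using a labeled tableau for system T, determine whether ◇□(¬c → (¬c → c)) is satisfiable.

1. ◇□(¬c → (¬c → c)), 0
2. □(¬c → (¬c → c)), 1   [◇-rule on 1: fresh world 1, 0R1]
3. ¬c → (¬c → c), 1   [□-rule on 2 via 1R1]
4. ¬c → c, 1   [→-rule on 3 (branches; this branch)]
5. c, 1   [→-rule on 4 (branches; this branch)]
Accessibility: 0R0, 0R1, 1R1

Yes, satisfiable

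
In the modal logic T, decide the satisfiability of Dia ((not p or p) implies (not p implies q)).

1. Dia ((not p or p) implies (not p implies q)), 0
2. (not p or p) implies (not p implies q), 1
3. not p implies q, 1
4. q, 1
Accessibility: 0R0, 0R1, 1R1

Satisfiable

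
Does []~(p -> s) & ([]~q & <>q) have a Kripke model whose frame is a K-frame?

No, unsatisfiable

1. []~(p -> s) & ([]~q & <>q), 0
2. []~(p -> s), 0
3. []~q & <>q, 0
4. []~q, 0
5. <>q, 0
6. q, 1
7. ~(p -> s), 1
8. p, 1
9. ~s, 1
10. ~q, 1
Accessibility: 0R1
Branch closes: q and ~q both at 1.
(One branch shown.) All branches close.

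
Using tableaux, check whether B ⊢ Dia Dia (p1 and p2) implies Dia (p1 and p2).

Tableau for the negation not (Dia Dia (p1 and p2) implies Dia (p1 and p2)):
1. not (Dia Dia (p1 and p2) implies Dia (p1 and p2)), u
2. Dia Dia (p1 and p2), u
3. not Dia (p1 and p2), u
4. not (p1 and p2), u
5. not p2, u
6. Dia (p1 and p2), v
7. not (p1 and p2), v
8. not p2, v
9. p1 and p2, w
10. p1, w
11. p2, w
Accessibility: uRu, uRv, vRu, vRv, vRw, wRv, wRw
The negation has an open branch (countermodel exists).

No, not valid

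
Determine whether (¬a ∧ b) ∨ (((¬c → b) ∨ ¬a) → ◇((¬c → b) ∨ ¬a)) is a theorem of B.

Valid

Tableau for the negation ¬((¬a ∧ b) ∨ (((¬c → b) ∨ ¬a) → ◇((¬c → b) ∨ ¬a))):
1. ¬((¬a ∧ b) ∨ (((¬c → b) ∨ ¬a) → ◇((¬c → b) ∨ ¬a))), u
2. ¬(¬a ∧ b), u
3. ¬(((¬c → b) ∨ ¬a) → ◇((¬c → b) ∨ ¬a)), u
4. (¬c → b) ∨ ¬a, u
5. ¬◇((¬c → b) ∨ ¬a), u
6. ¬((¬c → b) ∨ ¬a), u
7. ¬(¬c → b), u
8. a, u
9. ¬c, u
10. ¬b, u
11. ¬c → b, u
12. b, u
Accessibility: uRu
Branch closes: b and ¬b both at u.
Every branch of the negation's tableau closes; the branch above is one of them.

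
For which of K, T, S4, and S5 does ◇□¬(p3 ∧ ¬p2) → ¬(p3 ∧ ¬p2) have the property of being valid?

S5

S5-tableau for the negation ¬(◇□¬(p3 ∧ ¬p2) → ¬(p3 ∧ ¬p2)):
1. ¬(◇□¬(p3 ∧ ¬p2) → ¬(p3 ∧ ¬p2)), w0
2. ◇□¬(p3 ∧ ¬p2), w0
3. p3 ∧ ¬p2, w0
4. p3, w0
5. ¬p2, w0
6. □¬(p3 ∧ ¬p2), w1
7. ¬(p3 ∧ ¬p2), w0
8. ¬(p3 ∧ ¬p2), w1
9. p2, w0
Accessibility: w0Rw0, w0Rw1, w1Rw0, w1Rw1
Branch closes: p2 and ¬p2 both at w0.
Every branch closes (one shown): valid in S5.
S4-tableau for the negation ¬(◇□¬(p3 ∧ ¬p2) → ¬(p3 ∧ ¬p2)):
1. ¬(◇□¬(p3 ∧ ¬p2) → ¬(p3 ∧ ¬p2)), w0
2. ◇□¬(p3 ∧ ¬p2), w0
3. p3 ∧ ¬p2, w0
4. p3, w0
5. ¬p2, w0
6. □¬(p3 ∧ ¬p2), w1
7. ¬(p3 ∧ ¬p2), w1
8. p2, w1
Accessibility: w0Rw0, w0Rw1, w1Rw1
Complete open branch: countermodel on an S4-frame, so not valid in S4, nor in K, T (the same frame is also a K-frame and a T-frame).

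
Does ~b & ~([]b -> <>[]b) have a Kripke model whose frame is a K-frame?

Satisfiable

1. ~b & ~([]b -> <>[]b), w0
2. ~b, w0
3. ~([]b -> <>[]b), w0
4. []b, w0
5. ~<>[]b, w0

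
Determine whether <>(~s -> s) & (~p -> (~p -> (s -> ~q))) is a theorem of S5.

Invalid (countermodel exists)

Tableau for the negation ~(<>(~s -> s) & (~p -> (~p -> (s -> ~q)))):
1. ~(<>(~s -> s) & (~p -> (~p -> (s -> ~q)))), 0
2. ~(~p -> (~p -> (s -> ~q))), 0
3. ~p, 0
4. ~(~p -> (s -> ~q)), 0
5. ~(s -> ~q), 0
6. s, 0
7. q, 0
Accessibility: 0R0
The negation has an open branch (countermodel exists).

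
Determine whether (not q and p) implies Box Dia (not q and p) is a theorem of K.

Tableau for the negation not ((not q and p) implies Box Dia (not q and p)):
1. not ((not q and p) implies Box Dia (not q and p)), 0
2. not q and p, 0   [neg-implies-rule on 1]
3. not Box Dia (not q and p), 0   [neg-implies-rule on 1]
4. not q, 0   [and-rule on 2]
5. p, 0   [and-rule on 2]
6. not Dia (not q and p), 1   [neg-Box-rule on 3: fresh world 1, 0R1]
Accessibility: 0R1
The negation has an open branch (countermodel exists).

Not valid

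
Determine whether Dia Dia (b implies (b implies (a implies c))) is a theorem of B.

Tableau for the negation not Dia Dia (b implies (b implies (a implies c))):
1. not Dia Dia (b implies (b implies (a implies c))), u
2. not Dia (b implies (b implies (a implies c))), u
3. not (b implies (b implies (a implies c))), u
4. b, u
5. not (b implies (a implies c)), u
6. not (a implies c), u
7. a, u
8. not c, u
Accessibility: uRu
The negation has an open branch (countermodel exists).

Not valid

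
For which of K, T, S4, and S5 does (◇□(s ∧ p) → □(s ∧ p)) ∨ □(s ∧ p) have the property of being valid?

S5

S5-tableau for the negation ¬((◇□(s ∧ p) → □(s ∧ p)) ∨ □(s ∧ p)):
1. ¬((◇□(s ∧ p) → □(s ∧ p)) ∨ □(s ∧ p)), 0
2. ¬(◇□(s ∧ p) → □(s ∧ p)), 0
3. ¬□(s ∧ p), 0
4. ◇□(s ∧ p), 0
5. ¬(s ∧ p), 1
6. ¬p, 1
7. □(s ∧ p), 2
8. s ∧ p, 0
9. s, 0
10. p, 0
11. s ∧ p, 1
12. s, 1
13. p, 1
Accessibility: 0R0, 0R1, 0R2, 1R0, 1R1, 1R2, 2R0, 2R1, 2R2
Branch closes: p and ¬p both at 1.
Every branch closes (one shown): valid in S5.
S4-tableau for the negation ¬((◇□(s ∧ p) → □(s ∧ p)) ∨ □(s ∧ p)):
1. ¬((◇□(s ∧ p) → □(s ∧ p)) ∨ □(s ∧ p)), 0
2. ¬(◇□(s ∧ p) → □(s ∧ p)), 0
3. ¬□(s ∧ p), 0
4. ◇□(s ∧ p), 0
5. ¬(s ∧ p), 1
6. ¬p, 1
7. □(s ∧ p), 2
8. s ∧ p, 2
9. s, 2
10. p, 2
Accessibility: 0R0, 0R1, 0R2, 1R1, 2R2
Complete open branch: countermodel on an S4-frame, so not valid in S4, nor in K, T (the same frame is also a K-frame and a T-frame).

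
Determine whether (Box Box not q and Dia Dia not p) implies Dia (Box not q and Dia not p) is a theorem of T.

Tableau for the negation not ((Box Box not q and Dia Dia not p) implies Dia (Box not q and Dia not p)):
1. not ((Box Box not q and Dia Dia not p) implies Dia (Box not q and Dia not p)), w0
2. Box Box not q and Dia Dia not p, w0
3. not Dia (Box not q and Dia not p), w0
4. Box Box not q, w0
5. Dia Dia not p, w0
6. not (Box not q and Dia not p), w0
7. Box not q, w0
8. not q, w0
9. not Dia not p, w0
10. p, w0
11. Dia not p, w1
12. not (Box not q and Dia not p), w1
13. Box not q, w1
14. not q, w1
15. p, w1
16. not Box not q, w1
17. not p, w2
18. not q, w2
19. q, w3
20. not q, w3
Accessibility: w0Rw0, w0Rw1, w1Rw1, w1Rw2, w1Rw3, w2Rw2, w3Rw3
Branch closes: q and not q both at w3.
Every branch of the negation's tableau closes; the branch above is one of them.

Valid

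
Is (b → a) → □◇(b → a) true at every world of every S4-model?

Tableau for the negation ¬((b → a) → □◇(b → a)):
1. ¬((b → a) → □◇(b → a)), u
2. b → a, u
3. ¬□◇(b → a), u
4. a, u
5. ¬◇(b → a), v
6. ¬(b → a), v
7. b, v
8. ¬a, v
Accessibility: uRu, uRv, vRv
The negation has an open branch (countermodel exists).

No, not valid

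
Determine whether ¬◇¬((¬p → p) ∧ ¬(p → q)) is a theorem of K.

Invalid (countermodel exists)

Tableau for the negation ◇¬((¬p → p) ∧ ¬(p → q)):
1. ◇¬((¬p → p) ∧ ¬(p → q)), 0
2. ¬((¬p → p) ∧ ¬(p → q)), 1   [◇-rule on 1: fresh world 1, 0R1]
3. p → q, 1   [¬∧-rule on 2 (branches; this branch)]
4. q, 1   [→-rule on 3 (branches; this branch)]
Accessibility: 0R1
The negation has an open branch (countermodel exists).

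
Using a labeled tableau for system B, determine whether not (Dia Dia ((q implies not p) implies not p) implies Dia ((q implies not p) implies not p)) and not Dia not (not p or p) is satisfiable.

Satisfiable (open branch found)

1. not (Dia Dia ((q implies not p) implies not p) implies Dia ((q implies not p) implies not p)) and not Dia not (not p or p), w0
2. not (Dia Dia ((q implies not p) implies not p) implies Dia ((q implies not p) implies not p)), w0
3. not Dia not (not p or p), w0
4. Dia Dia ((q implies not p) implies not p), w0
5. not Dia ((q implies not p) implies not p), w0
6. not p or p, w0
7. not ((q implies not p) implies not p), w0
8. q implies not p, w0
9. p, w0
10. not q, w0
11. Dia ((q implies not p) implies not p), w1
12. not p or p, w1
13. not ((q implies not p) implies not p), w1
14. q implies not p, w1
15. p, w1
16. not q, w1
17. (q implies not p) implies not p, w2
18. not p, w2
Accessibility: w0Rw0, w0Rw1, w1Rw0, w1Rw1, w1Rw2, w2Rw1, w2Rw2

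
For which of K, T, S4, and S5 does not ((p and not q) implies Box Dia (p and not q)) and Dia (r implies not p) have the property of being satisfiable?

S4-tableau for the formula:
1. not ((p and not q) implies Box Dia (p and not q)) and Dia (r implies not p), u
2. not ((p and not q) implies Box Dia (p and not q)), u   [and-rule on 1]
3. Dia (r implies not p), u   [and-rule on 1]
4. p and not q, u   [neg-implies-rule on 2]
5. not Box Dia (p and not q), u   [neg-implies-rule on 2]
6. p, u   [and-rule on 4]
7. not q, u   [and-rule on 4]
8. r implies not p, v   [Dia-rule on 3: fresh world v, uRv]
9. not p, v   [implies-rule on 8 (branches; this branch)]
10. not Dia (p and not q), w   [neg-Box-rule on 5: fresh world w, uRw]
11. not (p and not q), w   [neg-Dia-rule on 10 via wRw]
12. q, w   [neg-and-rule on 11 (branches; this branch)]
Accessibility: uRu, uRv, uRw, vRv, wRw
Complete open branch: satisfiable in S4, hence also in K, T (this S4-model is also a K-model and a T-model).
S5-tableau for the formula:
1. not ((p and not q) implies Box Dia (p and not q)) and Dia (r implies not p), u
2. not ((p and not q) implies Box Dia (p and not q)), u   [and-rule on 1]
3. Dia (r implies not p), u   [and-rule on 1]
4. p and not q, u   [neg-implies-rule on 2]
5. not Box Dia (p and not q), u   [neg-implies-rule on 2]
6. p, u   [and-rule on 4]
7. not q, u   [and-rule on 4]
8. r implies not p, v   [Dia-rule on 3: fresh world v, uRv]
9. not p, v   [implies-rule on 8 (branches; this branch)]
10. not Dia (p and not q), w   [neg-Box-rule on 5: fresh world w, uRw]
11. not (p and not q), u   [neg-Dia-rule on 10 via wRu]
12. not (p and not q), v   [neg-Dia-rule on 10 via wRv]
13. not (p and not q), w   [neg-Dia-rule on 10 via wRw]
14. q, u   [neg-and-rule on 11 (branches; this branch)]
Accessibility: uRu, uRv, uRw, vRu, vRv, vRw, wRu, wRv, wRw
Branch closes: q and not q both at u.
Every branch closes (one shown): unsatisfiable in S5.

K, T, S4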